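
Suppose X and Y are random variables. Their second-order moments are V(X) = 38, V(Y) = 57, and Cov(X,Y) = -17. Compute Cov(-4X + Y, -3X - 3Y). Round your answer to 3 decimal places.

Cov(-4X + Y, -3X - 3Y) = (-4)(-3)V(X) + (1)(-3)V(Y) + [(-4)(-3) + (1)(-3)]Cov(X,Y)
= 12·38 + -3·57 + 9·-17 = 132

132.000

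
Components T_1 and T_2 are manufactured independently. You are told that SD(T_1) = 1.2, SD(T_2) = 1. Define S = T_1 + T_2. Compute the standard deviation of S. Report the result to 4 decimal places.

Var(T_1) = 1.44, Var(T_2) = 1
By independence, Var(S) = (1)²Var(T_1) + (1)²Var(T_2)
= (1)²·1.44 + (1)²·1 = 2.44
SD(S) = √2.44 ≈ 1.5620

1.5620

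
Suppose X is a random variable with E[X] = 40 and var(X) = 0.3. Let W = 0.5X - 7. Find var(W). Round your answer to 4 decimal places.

var(0.5X - 7) = (0.5)²·var(X) = 0.25·0.3 = 0.075

0.0750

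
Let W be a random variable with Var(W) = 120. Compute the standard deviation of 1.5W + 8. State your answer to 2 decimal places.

16.43

Var(1.5W + 8) = (1.5)²·120 = 270
σ(1.5W + 8) = √270 ≈ 16.43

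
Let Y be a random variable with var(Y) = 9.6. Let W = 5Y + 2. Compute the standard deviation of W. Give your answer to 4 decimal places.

15.4919

var(5Y + 2) = (5)²·9.6 = 240
SD(W) = √240 ≈ 15.4919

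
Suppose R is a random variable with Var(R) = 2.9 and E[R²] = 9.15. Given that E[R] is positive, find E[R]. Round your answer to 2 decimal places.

(E[R])² = E[R²] − Var(R) = 9.15 − 2.9 = 6.25
E[R] = √6.25 = 2.5

2.50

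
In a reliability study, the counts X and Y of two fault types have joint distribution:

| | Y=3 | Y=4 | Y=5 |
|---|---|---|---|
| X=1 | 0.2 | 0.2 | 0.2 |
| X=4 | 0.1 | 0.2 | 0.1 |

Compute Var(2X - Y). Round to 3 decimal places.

9.240

E[X] = 2.2,  E[Y] = 4,  E[XY] = 8.8
Var(X) = 7 − (2.2)² = 2.16;  Var(Y) = 16.6 − (4)² = 0.6
Cov(X,Y) = 8.8 − (2.2)(4) = 0
Var(2X - Y) = (2)²·2.16 + (-1)²·0.6 + 2·(2)·(-1)·0 = 9.24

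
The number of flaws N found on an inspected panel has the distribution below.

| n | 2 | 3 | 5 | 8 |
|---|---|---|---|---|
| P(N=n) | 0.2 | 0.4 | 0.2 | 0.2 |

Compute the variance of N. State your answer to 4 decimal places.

E[N] = (2)(0.2) + (3)(0.4) + (5)(0.2) + (8)(0.2) = 4.2
E[N²] = (2)²(0.2) + (3)²(0.4) + (5)²(0.2) + (8)²(0.2) = 22.2
var(N) = E[N²] − (E[N])² = 22.2 − (4.2)² = 4.56

4.5600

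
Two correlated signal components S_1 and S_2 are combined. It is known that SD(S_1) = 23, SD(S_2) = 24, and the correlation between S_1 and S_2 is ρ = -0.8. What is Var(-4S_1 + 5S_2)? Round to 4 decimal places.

40528.0000

Var(S_1) = (23)² = 529;  Var(S_2) = (24)² = 576
Cov(S_1,S_2) = ρ·SD(S_1)·SD(S_2) = -0.8·23·24 = -441.6
Var(-4S_1 + 5S_2) = (-4)²·Var(S_1) + (5)²·Var(S_2) + 2·(-4)·(5)·Cov(S_1,S_2)
= 16·529 + 25·576 + -40·-441.6 = 40528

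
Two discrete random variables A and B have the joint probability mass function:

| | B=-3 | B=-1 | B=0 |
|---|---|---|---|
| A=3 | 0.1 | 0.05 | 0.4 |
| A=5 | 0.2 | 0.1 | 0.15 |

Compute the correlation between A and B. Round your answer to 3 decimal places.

E[A] = 3.9,  E[B] = -1.05
E[AB] = -4.55
Cov(A,B) = E[AB] − E[A]E[B] = -4.55 − (3.9)(-1.05) = -0.455
Var(A) = 0.99,  Var(B) = 1.7475
ρ = -0.455 / √(0.99·1.7475) ≈ -0.346

-0.346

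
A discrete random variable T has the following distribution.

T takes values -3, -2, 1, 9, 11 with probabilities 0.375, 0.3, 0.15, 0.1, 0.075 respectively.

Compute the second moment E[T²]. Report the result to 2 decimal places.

E[T²] = (-3)²(0.375) + (-2)²(0.3) + (1)²(0.15) + (9)²(0.1) + (11)²(0.075) = 21.9

21.90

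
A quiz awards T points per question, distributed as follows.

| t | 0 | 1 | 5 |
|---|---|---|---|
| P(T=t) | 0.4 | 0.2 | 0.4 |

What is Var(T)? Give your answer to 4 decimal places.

5.3600

E[T] = (0)(0.4) + (1)(0.2) + (5)(0.4) = 2.2
E[T²] = (0)²(0.4) + (1)²(0.2) + (5)²(0.4) = 10.2
Var(T) = E[T²] − (E[T])² = 10.2 − (2.2)² = 5.36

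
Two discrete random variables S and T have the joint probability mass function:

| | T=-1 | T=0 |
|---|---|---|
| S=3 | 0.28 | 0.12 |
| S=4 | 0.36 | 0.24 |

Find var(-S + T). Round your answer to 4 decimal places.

0.4224

E[S] = 3.6,  E[T] = -0.64,  E[ST] = -2.28
var(S) = 13.2 − (3.6)² = 0.24;  var(T) = 0.64 − (-0.64)² = 0.2304
Cov(S,T) = -2.28 − (3.6)(-0.64) = 0.024
var(-S + T) = (-1)²·0.24 + (1)²·0.2304 + 2·(-1)·(1)·0.024 = 0.4224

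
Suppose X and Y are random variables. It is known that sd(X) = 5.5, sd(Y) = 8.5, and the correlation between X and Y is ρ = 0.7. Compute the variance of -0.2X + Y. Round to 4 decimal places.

60.3700

var(X) = (5.5)² = 30.25;  var(Y) = (8.5)² = 72.25
Cov(X,Y) = ρ·sd(X)·sd(Y) = 0.7·5.5·8.5 = 32.725
var(-0.2X + Y) = (-0.2)²·var(X) + (1)²·var(Y) + 2·(-0.2)·(1)·Cov(X,Y)
= 0.04·30.25 + 1·72.25 + -0.4·32.725 = 60.37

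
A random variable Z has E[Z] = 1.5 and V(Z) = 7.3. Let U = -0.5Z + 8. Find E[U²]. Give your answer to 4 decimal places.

54.3875

E[-0.5Z + 8] = -0.5·1.5 + 8 = 7.25
V(-0.5Z + 8) = (-0.5)²·7.3 = 1.825
E[U²] = V(U) + (E[U])² = 1.825 + (7.25)² = 54.3875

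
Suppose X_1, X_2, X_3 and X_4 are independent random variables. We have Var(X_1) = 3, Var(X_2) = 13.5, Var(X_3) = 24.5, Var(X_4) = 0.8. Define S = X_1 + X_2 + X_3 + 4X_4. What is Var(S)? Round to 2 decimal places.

53.80

By independence, Var(S) = (1)²Var(X_1) + (1)²Var(X_2) + (1)²Var(X_3) + (4)²Var(X_4)
= (1)²·3 + (1)²·13.5 + (1)²·24.5 + (4)²·0.8 = 53.8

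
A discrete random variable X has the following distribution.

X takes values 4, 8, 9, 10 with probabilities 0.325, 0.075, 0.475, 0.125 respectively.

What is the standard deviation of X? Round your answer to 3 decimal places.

2.418

E[X] = (4)(0.325) + (8)(0.075) + (9)(0.475) + (10)(0.125) = 7.425
E[X²] = (4)²(0.325) + (8)²(0.075) + (9)²(0.475) + (10)²(0.125) = 60.975
V(X) = E[X²] − (E[X])² = 60.975 − (7.425)² = 5.844375
σ(X) = √5.844375 ≈ 2.418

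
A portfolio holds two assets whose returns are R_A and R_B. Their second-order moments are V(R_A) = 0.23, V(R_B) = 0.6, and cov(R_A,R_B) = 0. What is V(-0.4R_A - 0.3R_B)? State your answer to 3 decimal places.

V(-0.4R_A - 0.3R_B) = (-0.4)²·V(R_A) + (-0.3)²·V(R_B) + 2·(-0.4)·(-0.3)·cov(R_A,R_B)
= 0.16·0.23 + 0.09·0.6 + 0.24·0 = 0.0908

0.091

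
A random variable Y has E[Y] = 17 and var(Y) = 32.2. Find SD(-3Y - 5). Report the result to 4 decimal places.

var(-3Y - 5) = (-3)²·32.2 = 289.8
SD(-3Y - 5) = √289.8 ≈ 17.0235

17.0235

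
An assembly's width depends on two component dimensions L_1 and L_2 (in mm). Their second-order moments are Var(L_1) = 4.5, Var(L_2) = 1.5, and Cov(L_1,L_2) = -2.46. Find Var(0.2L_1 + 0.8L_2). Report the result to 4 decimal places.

0.3528

Var(0.2L_1 + 0.8L_2) = (0.2)²·Var(L_1) + (0.8)²·Var(L_2) + 2·(0.2)·(0.8)·Cov(L_1,L_2)
= 0.04·4.5 + 0.64·1.5 + 0.32·-2.46 = 0.3528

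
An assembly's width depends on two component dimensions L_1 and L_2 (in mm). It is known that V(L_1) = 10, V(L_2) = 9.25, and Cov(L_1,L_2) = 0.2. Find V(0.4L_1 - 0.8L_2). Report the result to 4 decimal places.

7.3920

V(0.4L_1 - 0.8L_2) = (0.4)²·V(L_1) + (-0.8)²·V(L_2) + 2·(0.4)·(-0.8)·Cov(L_1,L_2)
= 0.16·10 + 0.64·9.25 + -0.64·0.2 = 7.392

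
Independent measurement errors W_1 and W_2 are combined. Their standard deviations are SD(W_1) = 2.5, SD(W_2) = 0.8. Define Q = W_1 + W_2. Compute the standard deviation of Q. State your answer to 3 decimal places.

2.625

Var(W_1) = 6.25, Var(W_2) = 0.64
By independence, Var(Q) = (1)²Var(W_1) + (1)²Var(W_2)
= (1)²·6.25 + (1)²·0.64 = 6.89
SD(Q) = √6.89 ≈ 2.625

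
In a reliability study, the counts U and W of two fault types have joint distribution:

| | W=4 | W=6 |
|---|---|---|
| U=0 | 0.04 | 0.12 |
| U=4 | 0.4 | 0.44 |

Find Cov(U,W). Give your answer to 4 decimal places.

-0.2432

E[U] = 3.36,  E[W] = 5.12
E[UW] = 16.96
Cov(U,W) = E[UW] − E[U]E[W] = 16.96 − (3.36)(5.12) = -0.2432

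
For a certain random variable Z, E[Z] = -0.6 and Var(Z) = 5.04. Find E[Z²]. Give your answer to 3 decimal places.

5.400

E[Z²] = Var(Z) + (E[Z])² = 5.04 + (-0.6)² = 5.4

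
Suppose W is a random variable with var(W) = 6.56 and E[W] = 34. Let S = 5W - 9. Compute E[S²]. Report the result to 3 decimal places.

26085.000

E[5W - 9] = 5·34 − 9 = 161
var(5W - 9) = (5)²·6.56 = 164
E[S²] = var(S) + (E[S])² = 164 + (161)² = 26085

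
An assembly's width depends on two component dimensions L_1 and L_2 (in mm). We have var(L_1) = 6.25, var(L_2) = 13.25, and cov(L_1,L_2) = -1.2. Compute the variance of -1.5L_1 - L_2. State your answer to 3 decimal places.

var(-1.5L_1 - L_2) = (-1.5)²·var(L_1) + (-1)²·var(L_2) + 2·(-1.5)·(-1)·cov(L_1,L_2)
= 2.25·6.25 + 1·13.25 + 3·-1.2 = 23.7125

23.713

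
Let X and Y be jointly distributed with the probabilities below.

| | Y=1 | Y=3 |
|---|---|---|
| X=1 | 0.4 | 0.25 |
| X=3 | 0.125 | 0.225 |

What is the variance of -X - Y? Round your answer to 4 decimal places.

E[X] = 1.7,  E[Y] = 1.95,  E[XY] = 3.55
V(X) = 3.8 − (1.7)² = 0.91;  V(Y) = 4.8 − (1.95)² = 0.9975
Cov(X,Y) = 3.55 − (1.7)(1.95) = 0.235
V(-X - Y) = (-1)²·0.91 + (-1)²·0.9975 + 2·(-1)·(-1)·0.235 = 2.3775

2.3775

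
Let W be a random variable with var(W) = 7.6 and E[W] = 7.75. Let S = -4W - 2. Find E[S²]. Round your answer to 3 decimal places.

E[-4W - 2] = -4·7.75 − 2 = -33
var(-4W - 2) = (-4)²·7.6 = 121.6
E[S²] = var(S) + (E[S])² = 121.6 + (-33)² = 1210.6

1210.600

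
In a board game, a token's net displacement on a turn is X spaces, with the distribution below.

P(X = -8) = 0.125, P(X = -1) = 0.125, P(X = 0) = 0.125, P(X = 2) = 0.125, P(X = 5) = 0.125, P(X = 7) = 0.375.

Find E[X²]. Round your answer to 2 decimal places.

E[X²] = (-8)²(0.125) + (-1)²(0.125) + (0)²(0.125) + (2)²(0.125) + (5)²(0.125) + (7)²(0.375) = 30.125

30.13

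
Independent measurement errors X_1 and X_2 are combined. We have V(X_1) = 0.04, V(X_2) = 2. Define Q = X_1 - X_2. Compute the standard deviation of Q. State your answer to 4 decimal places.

1.4283

By independence, V(Q) = (1)²V(X_1) + (-1)²V(X_2)
= (1)²·0.04 + (-1)²·2 = 2.04
SD(Q) = √2.04 ≈ 1.4283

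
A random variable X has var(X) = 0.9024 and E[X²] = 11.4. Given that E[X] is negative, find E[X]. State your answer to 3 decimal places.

-3.240

(E[X])² = E[X²] − var(X) = 11.4 − 0.9024 = 10.4976
E[X] = −√10.4976 = -3.24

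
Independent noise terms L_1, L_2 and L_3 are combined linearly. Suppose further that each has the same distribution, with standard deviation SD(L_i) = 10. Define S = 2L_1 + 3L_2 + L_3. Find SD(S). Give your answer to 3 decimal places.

var(L_i) = (10)² = 100
By independence, var(S) = (2)²var(L_1) + (3)²var(L_2) + (1)²var(L_3)
= (2)²·100 + (3)²·100 + (1)²·100 = 1400
SD(S) = √1400 ≈ 37.417

37.417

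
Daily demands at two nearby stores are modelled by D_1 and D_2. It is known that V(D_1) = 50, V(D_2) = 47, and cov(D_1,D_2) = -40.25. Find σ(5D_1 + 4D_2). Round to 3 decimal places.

19.799

V(5D_1 + 4D_2) = (5)²·V(D_1) + (4)²·V(D_2) + 2·(5)·(4)·cov(D_1,D_2)
= 25·50 + 16·47 + 40·-40.25 = 392
σ(5D_1 + 4D_2) = √392 ≈ 19.799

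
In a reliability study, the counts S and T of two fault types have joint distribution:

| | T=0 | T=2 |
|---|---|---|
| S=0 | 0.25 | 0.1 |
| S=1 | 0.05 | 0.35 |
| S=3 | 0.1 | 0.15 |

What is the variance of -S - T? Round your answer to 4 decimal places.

2.7275

E[S] = 1.15,  E[T] = 1.2,  E[ST] = 1.6
var(S) = 2.65 − (1.15)² = 1.3275;  var(T) = 2.4 − (1.2)² = 0.96
Cov(S,T) = 1.6 − (1.15)(1.2) = 0.22
var(-S - T) = (-1)²·1.3275 + (-1)²·0.96 + 2·(-1)·(-1)·0.22 = 2.7275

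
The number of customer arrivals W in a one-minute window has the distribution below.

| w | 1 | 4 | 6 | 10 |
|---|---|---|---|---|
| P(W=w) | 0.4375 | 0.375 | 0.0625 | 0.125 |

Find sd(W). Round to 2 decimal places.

E[W] = (1)(0.4375) + (4)(0.375) + (6)(0.0625) + (10)(0.125) = 3.5625
E[W²] = (1)²(0.4375) + (4)²(0.375) + (6)²(0.0625) + (10)²(0.125) = 21.1875
Var(W) = E[W²] − (E[W])² = 21.1875 − (3.5625)² = 8.49609375
sd(W) = √8.49609375 ≈ 2.91

2.91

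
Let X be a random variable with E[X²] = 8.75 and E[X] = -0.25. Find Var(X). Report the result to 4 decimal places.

8.6875

Var(X) = 8.75 − (-0.25)² = 8.6875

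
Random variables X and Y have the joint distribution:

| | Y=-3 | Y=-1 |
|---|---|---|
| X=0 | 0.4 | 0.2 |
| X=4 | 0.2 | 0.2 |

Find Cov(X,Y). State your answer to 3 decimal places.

0.320

E[X] = 1.6,  E[Y] = -2.2
E[XY] = -3.2
Cov(X,Y) = E[XY] − E[X]E[Y] = -3.2 − (1.6)(-2.2) = 0.32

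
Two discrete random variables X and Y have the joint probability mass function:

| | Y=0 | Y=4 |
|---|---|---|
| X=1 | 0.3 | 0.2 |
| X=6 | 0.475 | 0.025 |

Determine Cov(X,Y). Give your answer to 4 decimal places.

-1.7500

E[X] = 3.5,  E[Y] = 0.9
E[XY] = 1.4
Cov(X,Y) = E[XY] − E[X]E[Y] = 1.4 − (3.5)(0.9) = -1.75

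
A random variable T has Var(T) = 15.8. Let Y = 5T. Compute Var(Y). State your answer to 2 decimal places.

395.00

Var(5T) = (5)²·Var(T) = 25·15.8 = 395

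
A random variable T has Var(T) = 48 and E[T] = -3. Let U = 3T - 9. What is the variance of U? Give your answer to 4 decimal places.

432.0000

Var(3T - 9) = (3)²·Var(T) = 9·48 = 432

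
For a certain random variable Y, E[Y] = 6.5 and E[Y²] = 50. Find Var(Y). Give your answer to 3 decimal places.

Var(Y) = 50 − (6.5)² = 7.75

7.750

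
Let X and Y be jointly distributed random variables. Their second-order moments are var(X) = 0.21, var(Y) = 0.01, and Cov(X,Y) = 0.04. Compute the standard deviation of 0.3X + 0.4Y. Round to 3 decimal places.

var(0.3X + 0.4Y) = (0.3)²·var(X) + (0.4)²·var(Y) + 2·(0.3)·(0.4)·Cov(X,Y)
= 0.09·0.21 + 0.16·0.01 + 0.24·0.04 = 0.0301
σ(0.3X + 0.4Y) = √0.0301 ≈ 0.173

0.173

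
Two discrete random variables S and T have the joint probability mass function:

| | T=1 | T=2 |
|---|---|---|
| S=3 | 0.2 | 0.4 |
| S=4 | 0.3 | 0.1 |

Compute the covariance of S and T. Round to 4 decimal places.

-0.1000

E[S] = 3.4,  E[T] = 1.5
E[ST] = 5
Cov(S,T) = E[ST] − E[S]E[T] = 5 − (3.4)(1.5) = -0.1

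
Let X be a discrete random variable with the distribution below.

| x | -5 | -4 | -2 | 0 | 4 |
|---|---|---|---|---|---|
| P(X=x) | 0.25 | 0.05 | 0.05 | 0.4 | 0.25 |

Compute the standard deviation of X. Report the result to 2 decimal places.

3.31

E[X] = (-5)(0.25) + (-4)(0.05) + (-2)(0.05) + (0)(0.4) + (4)(0.25) = -0.55
E[X²] = (-5)²(0.25) + (-4)²(0.05) + (-2)²(0.05) + (0)²(0.4) + (4)²(0.25) = 11.25
Var(X) = E[X²] − (E[X])² = 11.25 − (-0.55)² = 10.9475
SD(X) = √10.9475 ≈ 3.31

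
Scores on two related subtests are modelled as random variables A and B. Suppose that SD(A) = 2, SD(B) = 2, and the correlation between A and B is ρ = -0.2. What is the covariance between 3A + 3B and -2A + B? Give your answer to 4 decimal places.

var(A) = (2)² = 4;  var(B) = (2)² = 4
Cov(A,B) = ρ·SD(A)·SD(B) = -0.2·2·2 = -0.8
Cov(3A + 3B, -2A + B) = (3)(-2)var(A) + (3)(1)var(B) + [(3)(1) + (3)(-2)]Cov(A,B)
= -6·4 + 3·4 + -3·-0.8 = -9.6

-9.6000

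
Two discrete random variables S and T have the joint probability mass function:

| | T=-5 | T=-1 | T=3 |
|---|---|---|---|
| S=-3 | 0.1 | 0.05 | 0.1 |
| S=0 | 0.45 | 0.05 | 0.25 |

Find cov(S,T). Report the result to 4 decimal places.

-0.6000

E[S] = -0.75,  E[T] = -1.8
E[ST] = 0.75
cov(S,T) = E[ST] − E[S]E[T] = 0.75 − (-0.75)(-1.8) = -0.6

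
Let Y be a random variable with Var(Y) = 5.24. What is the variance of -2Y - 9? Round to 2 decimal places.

Var(-2Y - 9) = (-2)²·Var(Y) = 4·5.24 = 20.96

20.96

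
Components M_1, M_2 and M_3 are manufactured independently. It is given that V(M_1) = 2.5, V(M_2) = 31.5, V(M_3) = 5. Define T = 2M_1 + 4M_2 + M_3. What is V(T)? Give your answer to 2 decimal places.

By independence, V(T) = (2)²V(M_1) + (4)²V(M_2) + (1)²V(M_3)
= (2)²·2.5 + (4)²·31.5 + (1)²·5 = 519

519.00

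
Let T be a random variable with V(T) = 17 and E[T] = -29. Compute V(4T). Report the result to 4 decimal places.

V(4T) = (4)²·V(T) = 16·17 = 272

272.0000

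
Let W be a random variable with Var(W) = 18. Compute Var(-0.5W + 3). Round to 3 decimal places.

Var(-0.5W + 3) = (-0.5)²·Var(W) = 0.25·18 = 4.5

4.500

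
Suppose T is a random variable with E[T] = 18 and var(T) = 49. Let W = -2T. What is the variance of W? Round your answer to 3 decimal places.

196.000

var(-2T) = (-2)²·var(T) = 4·49 = 196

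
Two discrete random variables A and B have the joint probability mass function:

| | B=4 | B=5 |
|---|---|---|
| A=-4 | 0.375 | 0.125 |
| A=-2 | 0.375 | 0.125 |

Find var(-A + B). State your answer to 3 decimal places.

1.188

E[A] = -3,  E[B] = 4.25,  E[AB] = -12.75
var(A) = 10 − (-3)² = 1;  var(B) = 18.25 − (4.25)² = 0.1875
cov(A,B) = -12.75 − (-3)(4.25) = 0
var(-A + B) = (-1)²·1 + (1)²·0.1875 + 2·(-1)·(1)·0 = 1.1875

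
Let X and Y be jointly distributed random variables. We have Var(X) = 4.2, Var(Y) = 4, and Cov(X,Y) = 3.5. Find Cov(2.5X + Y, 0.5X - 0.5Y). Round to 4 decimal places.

0.6250

Cov(2.5X + Y, 0.5X - 0.5Y) = (2.5)(0.5)Var(X) + (1)(-0.5)Var(Y) + [(2.5)(-0.5) + (1)(0.5)]Cov(X,Y)
= 1.25·4.2 + -0.5·4 + -0.75·3.5 = 0.625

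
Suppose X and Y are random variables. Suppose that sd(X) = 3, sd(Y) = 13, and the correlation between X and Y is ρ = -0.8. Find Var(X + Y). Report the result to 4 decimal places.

Var(X) = (3)² = 9;  Var(Y) = (13)² = 169
Cov(X,Y) = ρ·sd(X)·sd(Y) = -0.8·3·13 = -31.2
Var(X + Y) = (1)²·Var(X) + (1)²·Var(Y) + 2·(1)·(1)·Cov(X,Y)
= 1·9 + 1·169 + 2·-31.2 = 115.6

115.6000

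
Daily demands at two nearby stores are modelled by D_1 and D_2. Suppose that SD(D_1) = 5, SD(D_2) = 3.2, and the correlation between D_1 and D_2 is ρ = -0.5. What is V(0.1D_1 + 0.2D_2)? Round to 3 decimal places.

V(D_1) = (5)² = 25;  V(D_2) = (3.2)² = 10.24
Cov(D_1,D_2) = ρ·SD(D_1)·SD(D_2) = -0.5·5·3.2 = -8
V(0.1D_1 + 0.2D_2) = (0.1)²·V(D_1) + (0.2)²·V(D_2) + 2·(0.1)·(0.2)·Cov(D_1,D_2)
= 0.01·25 + 0.04·10.24 + 0.04·-8 = 0.3396

0.340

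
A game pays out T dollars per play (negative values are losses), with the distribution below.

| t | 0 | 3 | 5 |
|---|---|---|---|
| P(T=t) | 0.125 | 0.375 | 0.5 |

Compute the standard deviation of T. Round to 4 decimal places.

E[T] = (0)(0.125) + (3)(0.375) + (5)(0.5) = 3.625
E[T²] = (0)²(0.125) + (3)²(0.375) + (5)²(0.5) = 15.875
Var(T) = E[T²] − (E[T])² = 15.875 − (3.625)² = 2.734375
SD(T) = √2.734375 ≈ 1.6536

1.6536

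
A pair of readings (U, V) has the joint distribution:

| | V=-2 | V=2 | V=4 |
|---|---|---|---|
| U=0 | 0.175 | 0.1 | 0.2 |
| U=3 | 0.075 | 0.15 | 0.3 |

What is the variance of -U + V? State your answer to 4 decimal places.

6.4444

E[U] = 1.575,  E[V] = 2,  E[UV] = 4.05
var(U) = 4.725 − (1.575)² = 2.244375;  var(V) = 10 − (2)² = 6
cov(U,V) = 4.05 − (1.575)(2) = 0.9
var(-U + V) = (-1)²·2.244375 + (1)²·6 + 2·(-1)·(1)·0.9 = 6.444375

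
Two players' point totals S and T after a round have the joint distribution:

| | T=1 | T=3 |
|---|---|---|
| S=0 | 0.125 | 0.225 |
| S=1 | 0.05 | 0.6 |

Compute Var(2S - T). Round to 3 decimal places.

0.978

E[S] = 0.65,  E[T] = 2.65,  E[ST] = 1.85
Var(S) = 0.65 − (0.65)² = 0.2275;  Var(T) = 7.6 − (2.65)² = 0.5775
cov(S,T) = 1.85 − (0.65)(2.65) = 0.1275
Var(2S - T) = (2)²·0.2275 + (-1)²·0.5775 + 2·(2)·(-1)·0.1275 = 0.9775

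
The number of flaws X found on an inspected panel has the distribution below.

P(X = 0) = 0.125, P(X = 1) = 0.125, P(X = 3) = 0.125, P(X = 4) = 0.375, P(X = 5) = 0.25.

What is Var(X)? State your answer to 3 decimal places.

E[X] = (0)(0.125) + (1)(0.125) + (3)(0.125) + (4)(0.375) + (5)(0.25) = 3.25
E[X²] = (0)²(0.125) + (1)²(0.125) + (3)²(0.125) + (4)²(0.375) + (5)²(0.25) = 13.5
Var(X) = E[X²] − (E[X])² = 13.5 − (3.25)² = 2.9375

2.938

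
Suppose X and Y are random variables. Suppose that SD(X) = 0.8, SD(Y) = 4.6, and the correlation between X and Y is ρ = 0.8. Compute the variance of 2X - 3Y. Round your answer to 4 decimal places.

157.6720

V(X) = (0.8)² = 0.64;  V(Y) = (4.6)² = 21.16
Cov(X,Y) = ρ·SD(X)·SD(Y) = 0.8·0.8·4.6 = 2.944
V(2X - 3Y) = (2)²·V(X) + (-3)²·V(Y) + 2·(2)·(-3)·Cov(X,Y)
= 4·0.64 + 9·21.16 + -12·2.944 = 157.672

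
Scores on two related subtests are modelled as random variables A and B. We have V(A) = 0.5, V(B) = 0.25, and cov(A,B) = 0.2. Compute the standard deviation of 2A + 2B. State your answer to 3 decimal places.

2.145

V(2A + 2B) = (2)²·V(A) + (2)²·V(B) + 2·(2)·(2)·cov(A,B)
= 4·0.5 + 4·0.25 + 8·0.2 = 4.6
SD(2A + 2B) = √4.6 ≈ 2.145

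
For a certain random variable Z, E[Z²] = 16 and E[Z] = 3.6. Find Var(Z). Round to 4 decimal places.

Var(Z) = 16 − (3.6)² = 3.04

3.0400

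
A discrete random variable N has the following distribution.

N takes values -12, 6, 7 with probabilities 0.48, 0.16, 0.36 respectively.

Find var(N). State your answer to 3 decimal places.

E[N] = (-12)(0.48) + (6)(0.16) + (7)(0.36) = -2.28
E[N²] = (-12)²(0.48) + (6)²(0.16) + (7)²(0.36) = 92.52
var(N) = E[N²] − (E[N])² = 92.52 − (-2.28)² = 87.3216

87.322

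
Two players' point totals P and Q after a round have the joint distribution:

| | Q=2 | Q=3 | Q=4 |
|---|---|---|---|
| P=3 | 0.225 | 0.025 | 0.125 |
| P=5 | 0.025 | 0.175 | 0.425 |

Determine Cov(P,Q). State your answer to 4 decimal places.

0.4250

E[P] = 4.25,  E[Q] = 3.3
E[PQ] = 14.45
Cov(P,Q) = E[PQ] − E[P]E[Q] = 14.45 − (4.25)(3.3) = 0.425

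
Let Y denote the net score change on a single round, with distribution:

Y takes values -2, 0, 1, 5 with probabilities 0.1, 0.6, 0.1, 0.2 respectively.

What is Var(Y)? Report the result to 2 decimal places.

4.69

E[Y] = (-2)(0.1) + (0)(0.6) + (1)(0.1) + (5)(0.2) = 0.9
E[Y²] = (-2)²(0.1) + (0)²(0.6) + (1)²(0.1) + (5)²(0.2) = 5.5
Var(Y) = E[Y²] − (E[Y])² = 5.5 − (0.9)² = 4.69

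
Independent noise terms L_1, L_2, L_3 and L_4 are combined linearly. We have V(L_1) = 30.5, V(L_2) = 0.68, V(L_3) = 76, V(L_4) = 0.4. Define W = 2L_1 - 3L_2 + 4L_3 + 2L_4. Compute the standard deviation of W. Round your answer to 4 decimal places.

36.6841

By independence, V(W) = (2)²V(L_1) + (-3)²V(L_2) + (4)²V(L_3) + (2)²V(L_4)
= (2)²·30.5 + (-3)²·0.68 + (4)²·76 + (2)²·0.4 = 1345.72
sd(W) = √1345.72 ≈ 36.6841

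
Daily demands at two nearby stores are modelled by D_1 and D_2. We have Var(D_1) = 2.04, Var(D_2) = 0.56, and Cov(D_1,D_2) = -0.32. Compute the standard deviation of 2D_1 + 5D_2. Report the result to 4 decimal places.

3.9699

Var(2D_1 + 5D_2) = (2)²·Var(D_1) + (5)²·Var(D_2) + 2·(2)·(5)·Cov(D_1,D_2)
= 4·2.04 + 25·0.56 + 20·-0.32 = 15.76
SD(2D_1 + 5D_2) = √15.76 ≈ 3.9699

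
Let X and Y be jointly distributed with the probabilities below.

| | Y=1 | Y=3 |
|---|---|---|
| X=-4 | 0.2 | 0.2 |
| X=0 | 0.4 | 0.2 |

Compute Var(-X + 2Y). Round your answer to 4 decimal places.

8.9600

E[X] = -1.6,  E[Y] = 1.8,  E[XY] = -3.2
Var(X) = 6.4 − (-1.6)² = 3.84;  Var(Y) = 4.2 − (1.8)² = 0.96
Cov(X,Y) = -3.2 − (-1.6)(1.8) = -0.32
Var(-X + 2Y) = (-1)²·3.84 + (2)²·0.96 + 2·(-1)·(2)·-0.32 = 8.96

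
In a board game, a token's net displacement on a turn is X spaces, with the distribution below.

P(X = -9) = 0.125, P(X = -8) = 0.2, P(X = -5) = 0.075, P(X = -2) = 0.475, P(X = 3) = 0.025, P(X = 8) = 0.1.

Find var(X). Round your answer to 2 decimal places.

23.24

E[X] = (-9)(0.125) + (-8)(0.2) + (-5)(0.075) + (-2)(0.475) + (3)(0.025) + (8)(0.1) = -3.175
E[X²] = (-9)²(0.125) + (-8)²(0.2) + (-5)²(0.075) + (-2)²(0.475) + (3)²(0.025) + (8)²(0.1) = 33.325
var(X) = E[X²] − (E[X])² = 33.325 − (-3.175)² = 23.244375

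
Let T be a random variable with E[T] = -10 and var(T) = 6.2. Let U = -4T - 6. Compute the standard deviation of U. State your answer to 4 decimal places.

var(-4T - 6) = (-4)²·6.2 = 99.2
sd(U) = √99.2 ≈ 9.9599

9.9599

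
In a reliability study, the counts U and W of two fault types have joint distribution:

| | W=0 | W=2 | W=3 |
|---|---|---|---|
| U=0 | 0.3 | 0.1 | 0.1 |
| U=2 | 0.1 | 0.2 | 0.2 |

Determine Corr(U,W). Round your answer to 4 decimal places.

E[U] = 1,  E[W] = 1.5
E[UW] = 2
cov(U,W) = E[UW] − E[U]E[W] = 2 − (1)(1.5) = 0.5
V(U) = 1,  V(W) = 1.65
ρ = 0.5 / √(1·1.65) ≈ 0.3892

0.3892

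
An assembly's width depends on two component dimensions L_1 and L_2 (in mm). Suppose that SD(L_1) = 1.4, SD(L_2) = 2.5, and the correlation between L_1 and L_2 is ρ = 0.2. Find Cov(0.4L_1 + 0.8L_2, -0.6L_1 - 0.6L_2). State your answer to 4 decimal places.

Var(L_1) = (1.4)² = 1.96;  Var(L_2) = (2.5)² = 6.25
Cov(L_1,L_2) = ρ·SD(L_1)·SD(L_2) = 0.2·1.4·2.5 = 0.7
Cov(0.4L_1 + 0.8L_2, -0.6L_1 - 0.6L_2) = (0.4)(-0.6)Var(L_1) + (0.8)(-0.6)Var(L_2) + [(0.4)(-0.6) + (0.8)(-0.6)]Cov(L_1,L_2)
= -0.24·1.96 + -0.48·6.25 + -0.72·0.7 = -3.9744

-3.9744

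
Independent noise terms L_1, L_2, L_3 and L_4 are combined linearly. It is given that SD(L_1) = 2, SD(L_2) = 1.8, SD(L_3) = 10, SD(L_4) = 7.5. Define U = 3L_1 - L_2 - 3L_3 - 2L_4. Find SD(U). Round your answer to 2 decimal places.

34.12

Var(L_1) = 4, Var(L_2) = 3.24, Var(L_3) = 100, Var(L_4) = 56.25
By independence, Var(U) = (3)²Var(L_1) + (-1)²Var(L_2) + (-3)²Var(L_3) + (-2)²Var(L_4)
= (3)²·4 + (-1)²·3.24 + (-3)²·100 + (-2)²·56.25 = 1164.24
SD(U) = √1164.24 ≈ 34.12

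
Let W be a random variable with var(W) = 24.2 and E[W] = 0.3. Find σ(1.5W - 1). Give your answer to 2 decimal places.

var(1.5W - 1) = (1.5)²·24.2 = 54.45
σ(1.5W - 1) = √54.45 ≈ 7.38

7.38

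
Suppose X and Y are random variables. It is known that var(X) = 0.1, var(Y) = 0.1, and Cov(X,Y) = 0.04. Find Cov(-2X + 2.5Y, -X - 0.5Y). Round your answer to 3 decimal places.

0.015

Cov(-2X + 2.5Y, -X - 0.5Y) = (-2)(-1)var(X) + (2.5)(-0.5)var(Y) + [(-2)(-0.5) + (2.5)(-1)]Cov(X,Y)
= 2·0.1 + -1.25·0.1 + -1.5·0.04 = 0.015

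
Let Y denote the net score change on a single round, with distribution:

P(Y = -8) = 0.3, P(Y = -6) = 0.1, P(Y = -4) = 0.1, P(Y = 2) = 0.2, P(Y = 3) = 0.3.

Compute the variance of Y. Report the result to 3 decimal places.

23.490

E[Y] = (-8)(0.3) + (-6)(0.1) + (-4)(0.1) + (2)(0.2) + (3)(0.3) = -2.1
E[Y²] = (-8)²(0.3) + (-6)²(0.1) + (-4)²(0.1) + (2)²(0.2) + (3)²(0.3) = 27.9
Var(Y) = E[Y²] − (E[Y])² = 27.9 − (-2.1)² = 23.49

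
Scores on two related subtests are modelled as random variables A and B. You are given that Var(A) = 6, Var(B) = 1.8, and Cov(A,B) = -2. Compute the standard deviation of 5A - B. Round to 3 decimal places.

Var(5A - B) = (5)²·Var(A) + (-1)²·Var(B) + 2·(5)·(-1)·Cov(A,B)
= 25·6 + 1·1.8 + -10·-2 = 171.8
σ(5A - B) = √171.8 ≈ 13.107

13.107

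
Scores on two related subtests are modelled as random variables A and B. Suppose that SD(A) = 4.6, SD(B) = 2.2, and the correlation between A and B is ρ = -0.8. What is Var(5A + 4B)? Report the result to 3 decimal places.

Var(A) = (4.6)² = 21.16;  Var(B) = (2.2)² = 4.84
Cov(A,B) = ρ·SD(A)·SD(B) = -0.8·4.6·2.2 = -8.096
Var(5A + 4B) = (5)²·Var(A) + (4)²·Var(B) + 2·(5)·(4)·Cov(A,B)
= 25·21.16 + 16·4.84 + 40·-8.096 = 282.6

282.600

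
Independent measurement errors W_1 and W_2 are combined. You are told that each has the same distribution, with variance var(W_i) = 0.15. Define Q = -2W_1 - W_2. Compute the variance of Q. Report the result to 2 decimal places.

0.75

By independence, var(Q) = (-2)²var(W_1) + (-1)²var(W_2)
= (-2)²·0.15 + (-1)²·0.15 = 0.75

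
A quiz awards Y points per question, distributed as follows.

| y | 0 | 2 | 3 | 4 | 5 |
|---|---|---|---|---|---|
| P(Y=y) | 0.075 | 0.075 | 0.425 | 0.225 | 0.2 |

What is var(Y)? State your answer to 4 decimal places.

1.6694

E[Y] = (0)(0.075) + (2)(0.075) + (3)(0.425) + (4)(0.225) + (5)(0.2) = 3.325
E[Y²] = (0)²(0.075) + (2)²(0.075) + (3)²(0.425) + (4)²(0.225) + (5)²(0.2) = 12.725
var(Y) = E[Y²] − (E[Y])² = 12.725 − (3.325)² = 1.669375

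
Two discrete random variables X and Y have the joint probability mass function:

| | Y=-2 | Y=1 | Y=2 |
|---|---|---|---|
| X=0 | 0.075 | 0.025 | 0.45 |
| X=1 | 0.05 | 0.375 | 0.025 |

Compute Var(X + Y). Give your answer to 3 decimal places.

1.498

E[X] = 0.45,  E[Y] = 1.1,  E[XY] = 0.325
Var(X) = 0.45 − (0.45)² = 0.2475;  Var(Y) = 2.8 − (1.1)² = 1.59
Cov(X,Y) = 0.325 − (0.45)(1.1) = -0.17
Var(X + Y) = (1)²·0.2475 + (1)²·1.59 + 2·(1)·(1)·-0.17 = 1.4975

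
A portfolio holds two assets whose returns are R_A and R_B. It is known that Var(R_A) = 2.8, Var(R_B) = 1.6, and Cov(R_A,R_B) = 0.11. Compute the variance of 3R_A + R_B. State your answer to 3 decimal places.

27.460

Var(3R_A + R_B) = (3)²·Var(R_A) + (1)²·Var(R_B) + 2·(3)·(1)·Cov(R_A,R_B)
= 9·2.8 + 1·1.6 + 6·0.11 = 27.46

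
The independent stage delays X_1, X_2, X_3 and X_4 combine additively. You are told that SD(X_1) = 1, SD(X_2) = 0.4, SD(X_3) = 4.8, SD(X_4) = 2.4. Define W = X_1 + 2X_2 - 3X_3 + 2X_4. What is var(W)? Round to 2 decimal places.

var(X_1) = 1, var(X_2) = 0.16, var(X_3) = 23.04, var(X_4) = 5.76
By independence, var(W) = (1)²var(X_1) + (2)²var(X_2) + (-3)²var(X_3) + (2)²var(X_4)
= (1)²·1 + (2)²·0.16 + (-3)²·23.04 + (2)²·5.76 = 232.04

232.04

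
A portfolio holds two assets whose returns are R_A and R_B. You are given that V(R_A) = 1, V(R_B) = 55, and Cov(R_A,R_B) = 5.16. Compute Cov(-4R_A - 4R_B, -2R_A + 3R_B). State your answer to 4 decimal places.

-672.6400

Cov(-4R_A - 4R_B, -2R_A + 3R_B) = (-4)(-2)V(R_A) + (-4)(3)V(R_B) + [(-4)(3) + (-4)(-2)]Cov(R_A,R_B)
= 8·1 + -12·55 + -4·5.16 = -672.64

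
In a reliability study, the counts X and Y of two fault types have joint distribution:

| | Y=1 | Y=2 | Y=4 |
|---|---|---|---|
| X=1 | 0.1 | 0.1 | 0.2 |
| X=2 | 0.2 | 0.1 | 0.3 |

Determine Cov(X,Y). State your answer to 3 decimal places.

-0.020

E[X] = 1.6,  E[Y] = 2.7
E[XY] = 4.3
Cov(X,Y) = E[XY] − E[X]E[Y] = 4.3 − (1.6)(2.7) = -0.02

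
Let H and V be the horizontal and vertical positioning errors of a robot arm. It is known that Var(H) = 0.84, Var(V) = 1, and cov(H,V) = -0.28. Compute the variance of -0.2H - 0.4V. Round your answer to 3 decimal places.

0.149

Var(-0.2H - 0.4V) = (-0.2)²·Var(H) + (-0.4)²·Var(V) + 2·(-0.2)·(-0.4)·cov(H,V)
= 0.04·0.84 + 0.16·1 + 0.16·-0.28 = 0.1488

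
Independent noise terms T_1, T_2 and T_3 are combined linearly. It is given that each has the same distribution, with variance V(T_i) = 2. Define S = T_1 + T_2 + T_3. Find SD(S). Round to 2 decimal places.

By independence, V(S) = (1)²V(T_1) + (1)²V(T_2) + (1)²V(T_3)
= (1)²·2 + (1)²·2 + (1)²·2 = 6
SD(S) = √6 ≈ 2.45

2.45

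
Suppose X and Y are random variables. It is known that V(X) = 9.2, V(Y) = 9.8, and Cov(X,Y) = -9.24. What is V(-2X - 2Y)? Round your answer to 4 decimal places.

V(-2X - 2Y) = (-2)²·V(X) + (-2)²·V(Y) + 2·(-2)·(-2)·Cov(X,Y)
= 4·9.2 + 4·9.8 + 8·-9.24 = 2.08

2.0800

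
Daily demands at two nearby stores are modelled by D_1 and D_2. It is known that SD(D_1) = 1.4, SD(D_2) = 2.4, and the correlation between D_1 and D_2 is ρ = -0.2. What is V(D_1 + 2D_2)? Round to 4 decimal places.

V(D_1) = (1.4)² = 1.96;  V(D_2) = (2.4)² = 5.76
Cov(D_1,D_2) = ρ·SD(D_1)·SD(D_2) = -0.2·1.4·2.4 = -0.672
V(D_1 + 2D_2) = (1)²·V(D_1) + (2)²·V(D_2) + 2·(1)·(2)·Cov(D_1,D_2)
= 1·1.96 + 4·5.76 + 4·-0.672 = 22.312

22.3120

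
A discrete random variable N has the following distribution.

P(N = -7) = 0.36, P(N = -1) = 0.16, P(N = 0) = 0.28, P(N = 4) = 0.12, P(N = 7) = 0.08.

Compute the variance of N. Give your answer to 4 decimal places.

20.9504

E[N] = (-7)(0.36) + (-1)(0.16) + (0)(0.28) + (4)(0.12) + (7)(0.08) = -1.64
E[N²] = (-7)²(0.36) + (-1)²(0.16) + (0)²(0.28) + (4)²(0.12) + (7)²(0.08) = 23.64
V(N) = E[N²] − (E[N])² = 23.64 − (-1.64)² = 20.9504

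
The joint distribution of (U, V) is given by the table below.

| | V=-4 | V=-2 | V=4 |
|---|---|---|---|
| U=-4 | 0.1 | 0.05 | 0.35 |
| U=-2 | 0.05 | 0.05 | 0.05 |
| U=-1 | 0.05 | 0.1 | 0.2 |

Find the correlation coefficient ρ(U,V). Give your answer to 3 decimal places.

-0.128

E[U] = -2.65,  E[V] = 1.2
E[UV] = -3.8
Cov(U,V) = E[UV] − E[U]E[V] = -3.8 − (-2.65)(1.2) = -0.62
Var(U) = 1.9275,  Var(V) = 12.16
ρ = -0.62 / √(1.9275·12.16) ≈ -0.128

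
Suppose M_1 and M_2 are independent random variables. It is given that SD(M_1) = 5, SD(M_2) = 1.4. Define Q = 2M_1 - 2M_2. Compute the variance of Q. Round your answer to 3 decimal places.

Var(M_1) = 25, Var(M_2) = 1.96
By independence, Var(Q) = (2)²Var(M_1) + (-2)²Var(M_2)
= (2)²·25 + (-2)²·1.96 = 107.84

107.840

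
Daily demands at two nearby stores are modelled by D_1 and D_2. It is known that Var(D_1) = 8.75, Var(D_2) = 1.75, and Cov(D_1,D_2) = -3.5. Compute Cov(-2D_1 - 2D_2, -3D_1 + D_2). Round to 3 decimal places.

35.000

Cov(-2D_1 - 2D_2, -3D_1 + D_2) = (-2)(-3)Var(D_1) + (-2)(1)Var(D_2) + [(-2)(1) + (-2)(-3)]Cov(D_1,D_2)
= 6·8.75 + -2·1.75 + 4·-3.5 = 35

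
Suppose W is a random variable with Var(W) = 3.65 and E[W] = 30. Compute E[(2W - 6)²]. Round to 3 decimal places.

E[2W - 6] = 2·30 − 6 = 54
Var(2W - 6) = (2)²·3.65 = 14.6
E[(2W - 6)²] = Var((2W - 6)) + (E[(2W - 6)])² = 14.6 + (54)² = 2930.6

2930.600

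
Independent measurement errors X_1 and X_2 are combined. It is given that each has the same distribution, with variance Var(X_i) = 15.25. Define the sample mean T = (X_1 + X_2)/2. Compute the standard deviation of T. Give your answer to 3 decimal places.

By independence, Var(T) = (0.5)²Var(X_1) + (0.5)²Var(X_2)
= (0.5)²·15.25 + (0.5)²·15.25 = 7.625
SD(T) = √7.625 ≈ 2.761

2.761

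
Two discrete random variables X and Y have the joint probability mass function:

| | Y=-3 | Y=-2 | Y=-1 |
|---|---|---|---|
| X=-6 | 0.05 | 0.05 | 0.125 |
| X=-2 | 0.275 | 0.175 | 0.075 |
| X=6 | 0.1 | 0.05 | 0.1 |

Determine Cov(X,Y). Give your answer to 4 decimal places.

E[X] = -0.9,  E[Y] = -2.125
E[XY] = 1.75
Cov(X,Y) = E[XY] − E[X]E[Y] = 1.75 − (-0.9)(-2.125) = -0.1625

-0.1625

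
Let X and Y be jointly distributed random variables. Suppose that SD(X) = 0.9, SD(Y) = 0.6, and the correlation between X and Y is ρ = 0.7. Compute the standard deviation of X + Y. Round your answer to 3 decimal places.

Var(X) = (0.9)² = 0.81;  Var(Y) = (0.6)² = 0.36
Cov(X,Y) = ρ·SD(X)·SD(Y) = 0.7·0.9·0.6 = 0.378
Var(X + Y) = (1)²·Var(X) + (1)²·Var(Y) + 2·(1)·(1)·Cov(X,Y)
= 1·0.81 + 1·0.36 + 2·0.378 = 1.926
SD(X + Y) = √1.926 ≈ 1.388

1.388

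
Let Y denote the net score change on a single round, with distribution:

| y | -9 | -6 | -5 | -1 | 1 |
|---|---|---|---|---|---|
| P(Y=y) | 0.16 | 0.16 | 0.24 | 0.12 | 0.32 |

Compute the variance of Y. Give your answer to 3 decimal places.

E[Y] = (-9)(0.16) + (-6)(0.16) + (-5)(0.24) + (-1)(0.12) + (1)(0.32) = -3.4
E[Y²] = (-9)²(0.16) + (-6)²(0.16) + (-5)²(0.24) + (-1)²(0.12) + (1)²(0.32) = 25.16
V(Y) = E[Y²] − (E[Y])² = 25.16 − (-3.4)² = 13.6

13.600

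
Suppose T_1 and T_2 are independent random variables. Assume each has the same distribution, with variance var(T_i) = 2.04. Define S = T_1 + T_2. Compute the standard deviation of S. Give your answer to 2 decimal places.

By independence, var(S) = (1)²var(T_1) + (1)²var(T_2)
= (1)²·2.04 + (1)²·2.04 = 4.08
SD(S) = √4.08 ≈ 2.02

2.02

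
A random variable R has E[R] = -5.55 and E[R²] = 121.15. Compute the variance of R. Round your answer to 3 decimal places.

V(R) = 121.15 − (-5.55)² = 90.3475

90.348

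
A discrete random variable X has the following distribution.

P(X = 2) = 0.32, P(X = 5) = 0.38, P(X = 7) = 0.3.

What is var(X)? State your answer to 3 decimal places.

3.950

E[X] = (2)(0.32) + (5)(0.38) + (7)(0.3) = 4.64
E[X²] = (2)²(0.32) + (5)²(0.38) + (7)²(0.3) = 25.48
var(X) = E[X²] − (E[X])² = 25.48 − (4.64)² = 3.9504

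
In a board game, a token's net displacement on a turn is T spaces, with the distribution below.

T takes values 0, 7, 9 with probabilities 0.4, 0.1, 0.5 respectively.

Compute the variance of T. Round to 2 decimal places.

18.36

E[T] = (0)(0.4) + (7)(0.1) + (9)(0.5) = 5.2
E[T²] = (0)²(0.4) + (7)²(0.1) + (9)²(0.5) = 45.4
var(T) = E[T²] − (E[T])² = 45.4 − (5.2)² = 18.36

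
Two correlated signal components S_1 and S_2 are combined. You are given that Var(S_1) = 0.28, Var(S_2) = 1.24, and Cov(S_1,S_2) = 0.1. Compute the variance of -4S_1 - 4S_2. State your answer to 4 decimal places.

27.5200

Var(-4S_1 - 4S_2) = (-4)²·Var(S_1) + (-4)²·Var(S_2) + 2·(-4)·(-4)·Cov(S_1,S_2)
= 16·0.28 + 16·1.24 + 32·0.1 = 27.52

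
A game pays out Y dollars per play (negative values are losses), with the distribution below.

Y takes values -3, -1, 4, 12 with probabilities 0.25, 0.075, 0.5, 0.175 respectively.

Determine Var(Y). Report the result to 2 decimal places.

E[Y] = (-3)(0.25) + (-1)(0.075) + (4)(0.5) + (12)(0.175) = 3.275
E[Y²] = (-3)²(0.25) + (-1)²(0.075) + (4)²(0.5) + (12)²(0.175) = 35.525
Var(Y) = E[Y²] − (E[Y])² = 35.525 − (3.275)² = 24.799375

24.80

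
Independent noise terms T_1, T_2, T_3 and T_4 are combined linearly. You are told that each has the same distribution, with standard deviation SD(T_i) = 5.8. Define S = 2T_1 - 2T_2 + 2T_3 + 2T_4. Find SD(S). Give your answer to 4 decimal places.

23.2000

V(T_i) = (5.8)² = 33.64
By independence, V(S) = (2)²V(T_1) + (-2)²V(T_2) + (2)²V(T_3) + (2)²V(T_4)
= (2)²·33.64 + (-2)²·33.64 + (2)²·33.64 + (2)²·33.64 = 538.24
SD(S) = √538.24 ≈ 23.2000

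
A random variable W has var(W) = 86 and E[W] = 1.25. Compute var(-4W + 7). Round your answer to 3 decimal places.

1376.000

var(-4W + 7) = (-4)²·var(W) = 16·86 = 1376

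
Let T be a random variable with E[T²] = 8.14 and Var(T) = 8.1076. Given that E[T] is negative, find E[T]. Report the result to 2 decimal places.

-0.18

(E[T])² = E[T²] − Var(T) = 8.14 − 8.1076 = 0.0324
E[T] = −√0.0324 = -0.18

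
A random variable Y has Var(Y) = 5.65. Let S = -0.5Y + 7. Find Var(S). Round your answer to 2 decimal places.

Var(-0.5Y + 7) = (-0.5)²·Var(Y) = 0.25·5.65 = 1.4125

1.41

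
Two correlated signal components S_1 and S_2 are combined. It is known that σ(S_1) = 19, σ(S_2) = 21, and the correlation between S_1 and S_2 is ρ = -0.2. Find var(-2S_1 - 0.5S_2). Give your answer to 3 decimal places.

1394.650

var(S_1) = (19)² = 361;  var(S_2) = (21)² = 441
cov(S_1,S_2) = ρ·σ(S_1)·σ(S_2) = -0.2·19·21 = -79.8
var(-2S_1 - 0.5S_2) = (-2)²·var(S_1) + (-0.5)²·var(S_2) + 2·(-2)·(-0.5)·cov(S_1,S_2)
= 4·361 + 0.25·441 + 2·-79.8 = 1394.65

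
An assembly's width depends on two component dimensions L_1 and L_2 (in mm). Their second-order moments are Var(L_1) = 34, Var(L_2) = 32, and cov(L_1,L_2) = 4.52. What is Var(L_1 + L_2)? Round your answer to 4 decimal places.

Var(L_1 + L_2) = (1)²·Var(L_1) + (1)²·Var(L_2) + 2·(1)·(1)·cov(L_1,L_2)
= 1·34 + 1·32 + 2·4.52 = 75.04

75.0400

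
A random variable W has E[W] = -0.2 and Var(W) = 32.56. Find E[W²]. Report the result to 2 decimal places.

32.60

E[W²] = Var(W) + (E[W])² = 32.56 + (-0.2)² = 32.6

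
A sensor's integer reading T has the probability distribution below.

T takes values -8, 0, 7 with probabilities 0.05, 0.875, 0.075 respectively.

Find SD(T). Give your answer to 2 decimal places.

E[T] = (-8)(0.05) + (0)(0.875) + (7)(0.075) = 0.125
E[T²] = (-8)²(0.05) + (0)²(0.875) + (7)²(0.075) = 6.875
Var(T) = E[T²] − (E[T])² = 6.875 − (0.125)² = 6.859375
SD(T) = √6.859375 ≈ 2.62

2.62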